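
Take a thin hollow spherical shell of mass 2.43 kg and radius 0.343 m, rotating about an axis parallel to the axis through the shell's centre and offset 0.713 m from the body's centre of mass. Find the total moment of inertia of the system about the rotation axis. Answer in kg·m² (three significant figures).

I_cm = (2/3)MR² = (2/3)(2.43)(0.343)² = 0.19059 kg·m²; centre at d = 0.713 m, so the parallel axis theorem gives I = 0.19059 + (2.43)(0.713)² = 1.4259 kg·m².

1.43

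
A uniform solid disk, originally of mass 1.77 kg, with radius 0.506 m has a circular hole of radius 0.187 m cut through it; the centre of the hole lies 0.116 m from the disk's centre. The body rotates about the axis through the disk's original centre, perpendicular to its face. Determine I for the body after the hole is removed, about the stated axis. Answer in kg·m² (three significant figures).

0.219

Unpierced body about its centre: I₀ = (1/2)MR² = (1/2)(1.77)(0.506)² = 0.22659 kg·m².
The removed disk has mass m = M·(r/R)² = (1.77)(0.187/0.506)² = 0.24174 kg (same uniform areal density).
Its moment of inertia about the rotation axis (parallel-axis theorem): I_hole = (1/2)mr² + md² = (1/2)(0.24174)(0.187)² + (0.24174)(0.116)² = 0.0074797 kg·m².
Treating the hole as negative mass, I = I₀ − I_hole = 0.22659 − 0.0074797 = 0.21911 kg·m².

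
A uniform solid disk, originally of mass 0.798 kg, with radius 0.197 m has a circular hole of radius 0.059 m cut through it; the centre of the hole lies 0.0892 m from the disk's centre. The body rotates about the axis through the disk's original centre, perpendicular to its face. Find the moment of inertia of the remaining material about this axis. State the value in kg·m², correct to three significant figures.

Unpierced body about its centre: I₀ = (1/2)MR² = (1/2)(0.798)(0.197)² = 0.015485 kg·m².
The removed disk has mass m = M·(r/R)² = (0.798)(0.059/0.197)² = 0.071577 kg (same uniform areal density).
Its moment of inertia about the rotation axis (parallel-axis theorem): I_hole = (1/2)mr² + md² = (1/2)(0.071577)(0.059)² + (0.071577)(0.0892)² = 0.00069409 kg·m².
Treating the hole as negative mass, I = I₀ − I_hole = 0.015485 − 0.00069409 = 0.014791 kg·m².

0.0148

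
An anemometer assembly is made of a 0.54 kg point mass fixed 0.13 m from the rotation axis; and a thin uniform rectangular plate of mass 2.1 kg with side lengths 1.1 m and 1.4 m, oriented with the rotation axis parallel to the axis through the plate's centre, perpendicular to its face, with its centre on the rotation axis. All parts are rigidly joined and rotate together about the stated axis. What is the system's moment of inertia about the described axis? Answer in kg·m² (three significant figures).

Point mass: I_cm = 0; centre at d = 0.13 m, so the parallel axis theorem gives I = 0 + (0.54)(0.13)² = 0.009126 kg·m².
Rectangular plate: I_cm = (1/12)M(a²+b²) = (1/12)(2.1)[(1.1)² + (1.4)²] = 0.55475 kg·m²; axis through the centre, so I = 0.55475 kg·m².
Total I = 0.009126 + 0.55475 = 0.56388 kg·m².

0.564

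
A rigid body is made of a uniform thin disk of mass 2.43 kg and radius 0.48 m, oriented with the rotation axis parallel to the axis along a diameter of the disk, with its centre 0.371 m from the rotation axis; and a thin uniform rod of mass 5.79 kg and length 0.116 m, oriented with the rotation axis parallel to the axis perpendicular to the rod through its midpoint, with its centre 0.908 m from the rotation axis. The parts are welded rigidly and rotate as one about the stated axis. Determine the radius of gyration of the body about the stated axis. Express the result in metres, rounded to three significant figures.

Thin disk: I_cm = (1/4)MR² = (1/4)(2.43)(0.48)² = 0.13997 kg m²; centre at d = 0.371 m, so the parallel axis theorem gives I = 0.13997 + (2.43)(0.371)² = 0.47444 kg m².
Thin rod: I_cm = (1/12)ML² = (1/12)(5.79)(0.116)² = 0.0064925 kg m²; centre at d = 0.908 m, so the parallel axis theorem gives I = 0.0064925 + (5.79)(0.908)² = 4.7801 kg m².
Total I = 5.2546 kg m²; total mass M = 8.22 kg.
k = √(I/M) = √(5.2546/8.22) = 0.79953 m.

0.800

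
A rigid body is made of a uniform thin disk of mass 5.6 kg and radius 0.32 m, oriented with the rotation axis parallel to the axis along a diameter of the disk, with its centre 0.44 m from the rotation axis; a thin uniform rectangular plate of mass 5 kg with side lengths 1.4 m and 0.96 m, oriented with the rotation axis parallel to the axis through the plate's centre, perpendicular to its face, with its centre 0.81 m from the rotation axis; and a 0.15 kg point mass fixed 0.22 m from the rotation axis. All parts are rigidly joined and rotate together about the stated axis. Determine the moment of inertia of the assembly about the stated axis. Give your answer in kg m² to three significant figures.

5.72

Thin disk: I_cm = (1/4)MR² = (1/4)(5.6)(0.32)² = 0.14336 kg m²; centre at d = 0.44 m, so the parallel axis theorem gives I = 0.14336 + (5.6)(0.44)² = 1.2275 kg m².
Rectangular plate: I_cm = (1/12)M(a²+b²) = (1/12)(5)[(1.4)² + (0.96)²] = 1.2007 kg m²; centre at d = 0.81 m, so the parallel axis theorem gives I = 1.2007 + (5)(0.81)² = 4.4812 kg m².
Point mass: I_cm = 0; centre at d = 0.22 m, so the parallel axis theorem gives I = 0 + (0.15)(0.22)² = 0.00726 kg m².
Total I = 1.2275 + 4.4812 + 0.00726 = 5.7159 kg m².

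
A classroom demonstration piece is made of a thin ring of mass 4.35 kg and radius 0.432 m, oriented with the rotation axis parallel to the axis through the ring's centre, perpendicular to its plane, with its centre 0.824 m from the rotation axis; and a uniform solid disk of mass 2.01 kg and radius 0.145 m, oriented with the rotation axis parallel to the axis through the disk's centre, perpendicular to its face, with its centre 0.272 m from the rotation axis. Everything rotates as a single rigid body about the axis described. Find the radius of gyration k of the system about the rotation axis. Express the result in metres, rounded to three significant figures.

Thin ring: I_cm = MR² = (4.35)(0.432)² = 0.81181 kg m^2; centre at d = 0.824 m, so the parallel axis theorem gives I = 0.81181 + (4.35)(0.824)² = 3.7654 kg m^2.
Solid disk: I_cm = (1/2)MR² = (1/2)(2.01)(0.145)² = 0.02113 kg m^2; centre at d = 0.272 m, so the parallel axis theorem gives I = 0.02113 + (2.01)(0.272)² = 0.16984 kg m^2.
Total I = 3.9352 kg m^2; total mass M = 6.36 kg.
k = √(I/M) = √(3.9352/6.36) = 0.7866 m.

0.787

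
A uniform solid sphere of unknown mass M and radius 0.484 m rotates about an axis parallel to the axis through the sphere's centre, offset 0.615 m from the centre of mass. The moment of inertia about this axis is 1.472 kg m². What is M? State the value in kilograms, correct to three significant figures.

3.12

I = I_cm + Md² = (2/5)MR² + Md² = M·[0.4·(0.484)² + (0.615)²] = M·0.47193.
So M = 1.472 / 0.47193 = 3.1191 kg.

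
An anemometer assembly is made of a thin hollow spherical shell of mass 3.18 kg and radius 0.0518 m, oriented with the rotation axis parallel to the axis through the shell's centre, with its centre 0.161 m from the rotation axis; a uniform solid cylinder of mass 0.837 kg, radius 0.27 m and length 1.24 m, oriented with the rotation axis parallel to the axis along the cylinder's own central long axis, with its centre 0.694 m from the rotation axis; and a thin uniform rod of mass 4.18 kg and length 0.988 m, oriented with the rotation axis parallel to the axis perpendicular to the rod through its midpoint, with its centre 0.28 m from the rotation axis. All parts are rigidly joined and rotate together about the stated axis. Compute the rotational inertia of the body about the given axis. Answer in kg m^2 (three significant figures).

Spherical shell: I_cm = (2/3)MR² = (2/3)(3.18)(0.0518)² = 0.0056885 kg m^2; centre at d = 0.161 m, so I = I_cm + Md² gives I = 0.0056885 + (3.18)(0.161)² = 0.088117 kg m^2.
Solid cylinder: I_cm = (1/2)MR² = (1/2)(0.837)(0.27)² = 0.030509 kg m^2; centre at d = 0.694 m, so I = I_cm + Md² gives I = 0.030509 + (0.837)(0.694)² = 0.43364 kg m^2.
Thin rod: I_cm = (1/12)ML² = (1/12)(4.18)(0.988)² = 0.34002 kg m^2; centre at d = 0.28 m, so I = I_cm + Md² gives I = 0.34002 + (4.18)(0.28)² = 0.66774 kg m^2.
Total I = 0.088117 + 0.43364 + 0.66774 = 1.1895 kg m^2.

1.19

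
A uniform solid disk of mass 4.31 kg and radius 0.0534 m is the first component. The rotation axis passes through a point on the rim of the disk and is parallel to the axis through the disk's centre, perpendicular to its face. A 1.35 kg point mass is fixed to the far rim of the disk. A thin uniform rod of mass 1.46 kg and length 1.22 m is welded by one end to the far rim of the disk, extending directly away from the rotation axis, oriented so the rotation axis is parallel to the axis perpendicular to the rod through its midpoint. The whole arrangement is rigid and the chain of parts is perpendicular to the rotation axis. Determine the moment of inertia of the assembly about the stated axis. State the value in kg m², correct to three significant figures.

Solid disk: I_cm = (1/2)MR² = (1/2)(4.31)(0.0534)² = 0.0061451 kg m²; centre at d = 0.0534 m, so the parallel axis theorem gives I = 0.0061451 + (4.31)(0.0534)² = 0.018435 kg m².
Point mass: I_cm = 0; centre at d = 0.0534 + 0.0534 = 0.1068 m, so the parallel axis theorem gives I = 0 + (1.35)(0.1068)² = 0.015398 kg m².
Thin rod: I_cm = (1/12)ML² = (1/12)(1.46)(1.22)² = 0.18109 kg m²; centre at d = 0.0534 + 0.0534 + 0.61 = 0.7168 m, so the parallel axis theorem gives I = 0.18109 + (1.46)(0.7168)² = 0.93124 kg m².
Total I = 0.018435 + 0.015398 + 0.93124 = 0.96507 kg m².

0.965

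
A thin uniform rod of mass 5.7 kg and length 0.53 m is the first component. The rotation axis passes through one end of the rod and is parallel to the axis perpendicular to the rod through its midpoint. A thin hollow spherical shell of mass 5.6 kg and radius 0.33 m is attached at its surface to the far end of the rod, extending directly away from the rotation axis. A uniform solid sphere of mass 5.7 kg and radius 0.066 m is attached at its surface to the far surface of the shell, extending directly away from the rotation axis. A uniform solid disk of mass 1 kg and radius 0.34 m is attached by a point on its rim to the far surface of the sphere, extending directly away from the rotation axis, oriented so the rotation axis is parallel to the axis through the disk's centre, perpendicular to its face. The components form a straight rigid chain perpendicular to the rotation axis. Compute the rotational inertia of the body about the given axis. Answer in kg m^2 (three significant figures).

16.9

Thin rod: I_cm = (1/12)ML² = (1/12)(5.7)(0.53)² = 0.13343 kg m^2; centre at d = 0.265 m, so I = I_cm + Md² gives I = 0.13343 + (5.7)(0.265)² = 0.53371 kg m^2.
Spherical shell: I_cm = (2/3)MR² = (2/3)(5.6)(0.33)² = 0.40656 kg m^2; centre at d = 0.265 + 0.265 + 0.33 = 0.86 m, so I = I_cm + Md² gives I = 0.40656 + (5.6)(0.86)² = 4.5483 kg m^2.
Solid sphere: I_cm = (2/5)MR² = (2/5)(5.7)(0.066)² = 0.0099317 kg m^2; centre at d = 0.265 + 0.265 + 0.33 + 0.33 + 0.066 = 1.256 m, so I = I_cm + Md² gives I = 0.0099317 + (5.7)(1.256)² = 9.0019 kg m^2.
Solid disk: I_cm = (1/2)MR² = (1/2)(1)(0.34)² = 0.0578 kg m^2; centre at d = 0.265 + 0.265 + 0.33 + 0.33 + 0.066 + 0.066 + 0.34 = 1.662 m, so I = I_cm + Md² gives I = 0.0578 + (1)(1.662)² = 2.82 kg m^2.
Total I = 0.53371 + 4.5483 + 9.0019 + 2.82 = 16.904 kg m^2.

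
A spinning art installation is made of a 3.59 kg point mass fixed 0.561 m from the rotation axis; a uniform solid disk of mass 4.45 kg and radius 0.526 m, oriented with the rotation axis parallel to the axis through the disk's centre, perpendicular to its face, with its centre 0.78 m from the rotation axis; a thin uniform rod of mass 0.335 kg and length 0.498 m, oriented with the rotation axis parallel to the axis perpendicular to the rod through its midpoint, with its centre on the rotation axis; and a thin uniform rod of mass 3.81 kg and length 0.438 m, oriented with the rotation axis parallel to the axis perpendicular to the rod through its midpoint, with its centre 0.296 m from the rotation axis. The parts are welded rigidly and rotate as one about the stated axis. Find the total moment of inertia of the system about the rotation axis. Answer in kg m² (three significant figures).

4.85

Point mass: I_cm = 0; centre at d = 0.561 m, so I = I_cm + Md² gives I = 0 + (3.59)(0.561)² = 1.1298 kg m².
Solid disk: I_cm = (1/2)MR² = (1/2)(4.45)(0.526)² = 0.6156 kg m²; centre at d = 0.78 m, so I = I_cm + Md² gives I = 0.6156 + (4.45)(0.78)² = 3.323 kg m².
Thin rod: I_cm = (1/12)ML² = (1/12)(0.335)(0.498)² = 0.0069234 kg m²; axis through the centre, so I = 0.0069234 kg m².
Thin rod: I_cm = (1/12)ML² = (1/12)(3.81)(0.438)² = 0.06091 kg m²; centre at d = 0.296 m, so I = I_cm + Md² gives I = 0.06091 + (3.81)(0.296)² = 0.39473 kg m².
Total I = 1.1298 + 3.323 + 0.0069234 + 0.39473 = 4.8545 kg m².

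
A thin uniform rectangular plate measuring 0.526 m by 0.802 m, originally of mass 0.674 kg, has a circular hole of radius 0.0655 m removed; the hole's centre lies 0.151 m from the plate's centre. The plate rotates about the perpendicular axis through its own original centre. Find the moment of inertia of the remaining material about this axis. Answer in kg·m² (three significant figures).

0.0511

Unpierced body about its centre: I₀ = (1/12)M(a²+b²) = (1/12)(0.674)[(0.526)² + (0.802)²] = 0.051667 kg·m².
The removed disk has mass m = M·πr²/(ab) = (0.674)·π(0.0655)²/(0.526·0.802) = 0.021534 kg (same uniform areal density).
Its moment of inertia about the rotation axis (parallel-axis theorem): I_hole = (1/2)mr² + md² = (1/2)(0.021534)(0.0655)² + (0.021534)(0.151)² = 0.0005372 kg·m².
Treating the hole as negative mass, I = I₀ − I_hole = 0.051667 − 0.0005372 = 0.051129 kg·m².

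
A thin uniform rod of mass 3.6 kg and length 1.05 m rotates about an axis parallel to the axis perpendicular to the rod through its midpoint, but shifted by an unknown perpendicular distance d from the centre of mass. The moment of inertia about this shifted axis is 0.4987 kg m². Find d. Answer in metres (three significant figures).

About the centre-of-mass axis, I_cm = (1/12)ML² = (1/12)(3.6)(1.05)² = 0.33075 kg m².
Parallel axis theorem: I = I_cm + Md², so Md² = 0.4987 − 0.33075 = 0.16795 kg m².
d = √(0.16795 / 3.6) = 0.21599 m.

0.216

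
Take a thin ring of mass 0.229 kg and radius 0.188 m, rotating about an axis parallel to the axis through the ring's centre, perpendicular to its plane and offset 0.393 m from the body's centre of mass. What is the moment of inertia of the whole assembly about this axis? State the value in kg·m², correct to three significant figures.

I_cm = MR² = (0.229)(0.188)² = 0.0080938 kg·m²; centre at d = 0.393 m, so I = I_cm + Md² gives I = 0.0080938 + (0.229)(0.393)² = 0.043463 kg·m².

0.0435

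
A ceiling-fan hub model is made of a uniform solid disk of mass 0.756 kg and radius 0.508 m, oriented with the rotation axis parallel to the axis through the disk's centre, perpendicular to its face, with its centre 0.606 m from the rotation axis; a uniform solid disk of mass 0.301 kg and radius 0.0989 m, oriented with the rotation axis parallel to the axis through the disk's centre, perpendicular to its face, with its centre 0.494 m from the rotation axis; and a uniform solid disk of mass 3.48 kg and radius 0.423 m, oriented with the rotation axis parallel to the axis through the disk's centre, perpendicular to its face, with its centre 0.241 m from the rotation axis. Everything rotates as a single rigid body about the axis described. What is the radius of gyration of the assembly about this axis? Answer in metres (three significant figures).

Solid disk: I_cm = (1/2)MR² = (1/2)(0.756)(0.508)² = 0.097548 kg m^2; centre at d = 0.606 m, so the parallel axis theorem gives I = 0.097548 + (0.756)(0.606)² = 0.37518 kg m^2.
Solid disk: I_cm = (1/2)MR² = (1/2)(0.301)(0.0989)² = 0.0014721 kg m^2; centre at d = 0.494 m, so the parallel axis theorem gives I = 0.0014721 + (0.301)(0.494)² = 0.074927 kg m^2.
Solid disk: I_cm = (1/2)MR² = (1/2)(3.48)(0.423)² = 0.31134 kg m^2; centre at d = 0.241 m, so the parallel axis theorem gives I = 0.31134 + (3.48)(0.241)² = 0.51346 kg m^2.
Total I = 0.96356 kg m^2; total mass M = 4.537 kg.
k = √(I/M) = √(0.96356/4.537) = 0.46085 m.

0.461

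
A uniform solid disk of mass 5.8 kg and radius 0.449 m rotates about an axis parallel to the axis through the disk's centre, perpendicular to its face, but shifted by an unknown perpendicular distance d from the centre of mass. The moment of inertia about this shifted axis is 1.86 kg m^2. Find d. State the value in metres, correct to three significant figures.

0.469

About the centre-of-mass axis, I_cm = (1/2)MR² = (1/2)(5.8)(0.449)² = 0.58464 kg m^2.
Parallel axis theorem: I = I_cm + Md², so Md² = 1.86 − 0.58464 = 1.2754 kg m^2.
d = √(1.2754 / 5.8) = 0.46892 m.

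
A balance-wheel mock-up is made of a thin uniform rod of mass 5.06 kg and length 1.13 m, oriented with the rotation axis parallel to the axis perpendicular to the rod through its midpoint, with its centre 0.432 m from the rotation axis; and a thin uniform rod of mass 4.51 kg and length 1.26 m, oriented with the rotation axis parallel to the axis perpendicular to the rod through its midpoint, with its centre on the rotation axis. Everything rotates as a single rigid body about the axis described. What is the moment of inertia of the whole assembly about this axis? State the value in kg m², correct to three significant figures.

Thin rod: I_cm = (1/12)ML² = (1/12)(5.06)(1.13)² = 0.53843 kg m²; centre at d = 0.432 m, so I = I_cm + Md² gives I = 0.53843 + (5.06)(0.432)² = 1.4827 kg m².
Thin rod: I_cm = (1/12)ML² = (1/12)(4.51)(1.26)² = 0.59667 kg m²; axis through the centre, so I = 0.59667 kg m².
Total I = 1.4827 + 0.59667 = 2.0794 kg m².

2.08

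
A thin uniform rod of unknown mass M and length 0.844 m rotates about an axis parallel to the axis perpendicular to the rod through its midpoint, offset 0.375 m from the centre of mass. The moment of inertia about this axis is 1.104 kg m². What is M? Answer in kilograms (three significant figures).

5.52

I = I_cm + Md² = (1/12)ML² + Md² = M·[0.0833333·(0.844)² + (0.375)²] = M·0.19999.
So M = 1.104 / 0.19999 = 5.5204 kg.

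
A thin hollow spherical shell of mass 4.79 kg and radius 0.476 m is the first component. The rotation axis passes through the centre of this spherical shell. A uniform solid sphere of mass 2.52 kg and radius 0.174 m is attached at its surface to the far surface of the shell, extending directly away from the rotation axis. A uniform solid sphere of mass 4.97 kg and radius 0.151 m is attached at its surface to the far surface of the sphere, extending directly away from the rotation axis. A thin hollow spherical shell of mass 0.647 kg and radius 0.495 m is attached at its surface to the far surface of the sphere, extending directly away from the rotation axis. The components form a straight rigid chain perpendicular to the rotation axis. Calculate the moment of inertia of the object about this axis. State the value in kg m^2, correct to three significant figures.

Spherical shell: I_cm = (2/3)MR² = (2/3)(4.79)(0.476)² = 0.72353 kg m^2; axis through the centre, so I = 0.72353 kg m^2.
Solid sphere: I_cm = (2/5)MR² = (2/5)(2.52)(0.174)² = 0.030518 kg m^2; centre at d = 0.476 + 0.174 = 0.65 m, so the parallel axis theorem gives I = 0.030518 + (2.52)(0.65)² = 1.0952 kg m^2.
Solid sphere: I_cm = (2/5)MR² = (2/5)(4.97)(0.151)² = 0.045328 kg m^2; centre at d = 0.476 + 0.174 + 0.174 + 0.151 = 0.975 m, so the parallel axis theorem gives I = 0.045328 + (4.97)(0.975)² = 4.7699 kg m^2.
Spherical shell: I_cm = (2/3)MR² = (2/3)(0.647)(0.495)² = 0.10569 kg m^2; centre at d = 0.476 + 0.174 + 0.174 + 0.151 + 0.151 + 0.495 = 1.621 m, so the parallel axis theorem gives I = 0.10569 + (0.647)(1.621)² = 1.8058 kg m^2.
Total I = 0.72353 + 1.0952 + 4.7699 + 1.8058 = 8.3945 kg m^2.

8.39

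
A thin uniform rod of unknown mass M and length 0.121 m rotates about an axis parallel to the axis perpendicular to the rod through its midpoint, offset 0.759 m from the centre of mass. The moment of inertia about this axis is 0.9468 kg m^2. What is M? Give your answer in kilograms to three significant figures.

I = I_cm + Md² = (1/12)ML² + Md² = M·[0.0833333·(0.121)² + (0.759)²] = M·0.5773.
So M = 0.9468 / 0.5773 = 1.64 kg.

1.64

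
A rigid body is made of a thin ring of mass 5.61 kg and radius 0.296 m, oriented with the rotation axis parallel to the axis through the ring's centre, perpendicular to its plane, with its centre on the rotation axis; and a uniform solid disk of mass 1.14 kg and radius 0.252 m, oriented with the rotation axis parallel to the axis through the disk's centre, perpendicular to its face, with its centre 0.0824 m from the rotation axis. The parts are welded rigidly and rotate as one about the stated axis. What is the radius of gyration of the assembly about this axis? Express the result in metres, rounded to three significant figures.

Thin ring: I_cm = MR² = (5.61)(0.296)² = 0.49153 kg m^2; axis through the centre, so I = 0.49153 kg m^2.
Solid disk: I_cm = (1/2)MR² = (1/2)(1.14)(0.252)² = 0.036197 kg m^2; centre at d = 0.0824 m, so I = I_cm + Md² gives I = 0.036197 + (1.14)(0.0824)² = 0.043938 kg m^2.
Total I = 0.53546 kg m^2; total mass M = 6.75 kg.
k = √(I/M) = √(0.53546/6.75) = 0.28165 m.

0.282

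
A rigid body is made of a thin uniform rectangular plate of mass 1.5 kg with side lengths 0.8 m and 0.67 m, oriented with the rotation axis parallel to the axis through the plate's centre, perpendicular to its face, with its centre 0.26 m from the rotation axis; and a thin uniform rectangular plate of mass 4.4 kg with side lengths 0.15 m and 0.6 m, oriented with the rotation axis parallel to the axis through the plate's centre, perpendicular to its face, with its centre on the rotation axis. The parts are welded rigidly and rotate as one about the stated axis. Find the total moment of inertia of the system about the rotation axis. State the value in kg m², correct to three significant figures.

Rectangular plate: I_cm = (1/12)M(a²+b²) = (1/12)(1.5)[(0.8)² + (0.67)²] = 0.13611 kg m²; centre at d = 0.26 m, so I = I_cm + Md² gives I = 0.13611 + (1.5)(0.26)² = 0.23751 kg m².
Rectangular plate: I_cm = (1/12)M(a²+b²) = (1/12)(4.4)[(0.15)² + (0.6)²] = 0.14025 kg m²; axis through the centre, so I = 0.14025 kg m².
Total I = 0.23751 + 0.14025 = 0.37776 kg m².

0.378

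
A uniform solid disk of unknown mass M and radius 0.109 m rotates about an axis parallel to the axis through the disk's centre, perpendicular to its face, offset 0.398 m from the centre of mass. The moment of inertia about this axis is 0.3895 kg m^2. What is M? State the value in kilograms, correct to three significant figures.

2.37

I = I_cm + Md² = (1/2)MR² + Md² = M·[0.5·(0.109)² + (0.398)²] = M·0.16434.
So M = 0.3895 / 0.16434 = 2.37 kg.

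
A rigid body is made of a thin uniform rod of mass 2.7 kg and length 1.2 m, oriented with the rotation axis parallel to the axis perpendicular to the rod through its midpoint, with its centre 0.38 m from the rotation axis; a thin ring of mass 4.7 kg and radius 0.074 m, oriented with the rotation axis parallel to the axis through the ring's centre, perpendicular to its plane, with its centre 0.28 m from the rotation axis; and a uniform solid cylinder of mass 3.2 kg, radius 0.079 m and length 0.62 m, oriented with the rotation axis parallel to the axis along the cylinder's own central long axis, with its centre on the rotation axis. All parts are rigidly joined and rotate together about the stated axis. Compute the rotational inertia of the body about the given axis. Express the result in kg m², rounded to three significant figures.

Thin rod: I_cm = (1/12)ML² = (1/12)(2.7)(1.2)² = 0.324 kg m²; centre at d = 0.38 m, so the parallel axis theorem gives I = 0.324 + (2.7)(0.38)² = 0.71388 kg m².
Thin ring: I_cm = MR² = (4.7)(0.074)² = 0.025737 kg m²; centre at d = 0.28 m, so the parallel axis theorem gives I = 0.025737 + (4.7)(0.28)² = 0.39422 kg m².
Solid cylinder: I_cm = (1/2)MR² = (1/2)(3.2)(0.079)² = 0.0099856 kg m²; axis through the centre, so I = 0.0099856 kg m².
Total I = 0.71388 + 0.39422 + 0.0099856 = 1.1181 kg m².

1.12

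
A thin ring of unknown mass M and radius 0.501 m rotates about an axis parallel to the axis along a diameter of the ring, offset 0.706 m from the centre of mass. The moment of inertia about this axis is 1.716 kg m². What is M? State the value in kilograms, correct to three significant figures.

I = I_cm + Md² = (1/2)MR² + Md² = M·[0.5·(0.501)² + (0.706)²] = M·0.62394.
So M = 1.716 / 0.62394 = 2.7503 kg.

2.75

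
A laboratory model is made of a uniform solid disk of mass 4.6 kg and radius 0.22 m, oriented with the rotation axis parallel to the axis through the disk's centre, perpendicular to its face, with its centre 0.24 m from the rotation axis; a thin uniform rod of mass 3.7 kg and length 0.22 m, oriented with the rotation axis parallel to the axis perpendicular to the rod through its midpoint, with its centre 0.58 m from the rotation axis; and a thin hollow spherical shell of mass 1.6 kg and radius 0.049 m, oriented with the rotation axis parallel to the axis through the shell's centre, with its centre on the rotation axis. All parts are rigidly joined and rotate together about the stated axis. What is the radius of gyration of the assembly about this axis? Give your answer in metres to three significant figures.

Solid disk: I_cm = (1/2)MR² = (1/2)(4.6)(0.22)² = 0.11132 kg m²; centre at d = 0.24 m, so I = I_cm + Md² gives I = 0.11132 + (4.6)(0.24)² = 0.37628 kg m².
Thin rod: I_cm = (1/12)ML² = (1/12)(3.7)(0.22)² = 0.014923 kg m²; centre at d = 0.58 m, so I = I_cm + Md² gives I = 0.014923 + (3.7)(0.58)² = 1.2596 kg m².
Spherical shell: I_cm = (2/3)MR² = (2/3)(1.6)(0.049)² = 0.0025611 kg m²; axis through the centre, so I = 0.0025611 kg m².
Total I = 1.6384 kg m²; total mass M = 9.9 kg.
k = √(I/M) = √(1.6384/9.9) = 0.40682 m.

0.407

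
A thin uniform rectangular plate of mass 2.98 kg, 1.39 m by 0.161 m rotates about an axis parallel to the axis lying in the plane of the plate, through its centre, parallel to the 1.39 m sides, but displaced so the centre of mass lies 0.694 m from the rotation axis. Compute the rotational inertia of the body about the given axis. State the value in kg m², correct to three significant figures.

1.44

I_cm = (1/12)Mb² = (1/12)(2.98)(0.161)² = 0.006437 kg m²; centre at d = 0.694 m, so I = I_cm + Md² gives I = 0.006437 + (2.98)(0.694)² = 1.4417 kg m².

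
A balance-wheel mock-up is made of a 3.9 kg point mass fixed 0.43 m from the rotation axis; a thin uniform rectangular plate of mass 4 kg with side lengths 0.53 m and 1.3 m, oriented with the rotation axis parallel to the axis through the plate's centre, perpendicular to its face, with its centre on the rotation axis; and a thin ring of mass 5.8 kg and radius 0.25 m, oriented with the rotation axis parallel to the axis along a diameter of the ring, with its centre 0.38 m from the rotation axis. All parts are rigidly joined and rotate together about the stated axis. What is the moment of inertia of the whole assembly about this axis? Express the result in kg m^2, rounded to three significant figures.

2.40

Point mass: I_cm = 0; centre at d = 0.43 m, so I = I_cm + Md² gives I = 0 + (3.9)(0.43)² = 0.72111 kg m^2.
Rectangular plate: I_cm = (1/12)M(a²+b²) = (1/12)(4)[(0.53)² + (1.3)²] = 0.65697 kg m^2; axis through the centre, so I = 0.65697 kg m^2.
Thin ring: I_cm = (1/2)MR² = (1/2)(5.8)(0.25)² = 0.18125 kg m^2; centre at d = 0.38 m, so I = I_cm + Md² gives I = 0.18125 + (5.8)(0.38)² = 1.0188 kg m^2.
Total I = 0.72111 + 0.65697 + 1.0188 = 2.3968 kg m^2.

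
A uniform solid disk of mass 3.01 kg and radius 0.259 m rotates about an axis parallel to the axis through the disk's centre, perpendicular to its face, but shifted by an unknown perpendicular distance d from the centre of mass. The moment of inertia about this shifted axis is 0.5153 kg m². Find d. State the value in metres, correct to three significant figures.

0.371

About the centre-of-mass axis, I_cm = (1/2)MR² = (1/2)(3.01)(0.259)² = 0.10096 kg m².
Parallel axis theorem: I = I_cm + Md², so Md² = 0.5153 − 0.10096 = 0.41434 kg m².
d = √(0.41434 / 3.01) = 0.37102 m.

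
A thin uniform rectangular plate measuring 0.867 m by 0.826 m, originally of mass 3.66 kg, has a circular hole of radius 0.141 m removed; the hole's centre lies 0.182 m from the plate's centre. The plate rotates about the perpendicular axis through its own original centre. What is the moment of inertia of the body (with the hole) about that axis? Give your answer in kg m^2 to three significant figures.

0.424

Unpierced body about its centre: I₀ = (1/12)M(a²+b²) = (1/12)(3.66)[(0.867)² + (0.826)²] = 0.43736 kg m^2.
The removed disk has mass m = M·πr²/(ab) = (3.66)·π(0.141)²/(0.867·0.826) = 0.31921 kg (same uniform areal density).
Its moment of inertia about the rotation axis (parallel-axis theorem): I_hole = (1/2)mr² + md² = (1/2)(0.31921)(0.141)² + (0.31921)(0.182)² = 0.013746 kg m^2.
Treating the hole as negative mass, I = I₀ − I_hole = 0.43736 − 0.013746 = 0.42361 kg m^2.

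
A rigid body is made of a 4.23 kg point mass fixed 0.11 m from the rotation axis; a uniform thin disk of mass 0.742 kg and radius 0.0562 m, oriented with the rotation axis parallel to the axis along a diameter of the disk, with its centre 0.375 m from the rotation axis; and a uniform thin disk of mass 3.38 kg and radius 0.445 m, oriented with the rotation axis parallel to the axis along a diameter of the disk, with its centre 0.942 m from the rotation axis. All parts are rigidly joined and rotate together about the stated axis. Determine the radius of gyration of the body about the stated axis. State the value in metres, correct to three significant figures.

Point mass: I_cm = 0; centre at d = 0.11 m, so the parallel axis theorem gives I = 0 + (4.23)(0.11)² = 0.051183 kg m².
Thin disk: I_cm = (1/4)MR² = (1/4)(0.742)(0.0562)² = 0.00058589 kg m²; centre at d = 0.375 m, so the parallel axis theorem gives I = 0.00058589 + (0.742)(0.375)² = 0.10493 kg m².
Thin disk: I_cm = (1/4)MR² = (1/4)(3.38)(0.445)² = 0.16733 kg m²; centre at d = 0.942 m, so the parallel axis theorem gives I = 0.16733 + (3.38)(0.942)² = 3.1666 kg m².
Total I = 3.3227 kg m²; total mass M = 8.352 kg.
k = √(I/M) = √(3.3227/8.352) = 0.63074 m.

0.631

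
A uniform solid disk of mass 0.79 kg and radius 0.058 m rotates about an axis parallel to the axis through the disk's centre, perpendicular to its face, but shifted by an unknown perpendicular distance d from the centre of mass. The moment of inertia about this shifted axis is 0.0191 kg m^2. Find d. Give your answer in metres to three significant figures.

0.150

About the centre-of-mass axis, I_cm = (1/2)MR² = (1/2)(0.79)(0.058)² = 0.0013288 kg m^2.
Parallel axis theorem: I = I_cm + Md², so Md² = 0.0191 − 0.0013288 = 0.017771 kg m^2.
d = √(0.017771 / 0.79) = 0.14998 m.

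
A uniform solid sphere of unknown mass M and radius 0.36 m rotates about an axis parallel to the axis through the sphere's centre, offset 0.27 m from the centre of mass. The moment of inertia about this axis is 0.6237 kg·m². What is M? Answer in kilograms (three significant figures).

5.00

I = I_cm + Md² = (2/5)MR² + Md² = M·[0.4·(0.36)² + (0.27)²] = M·0.12474.
So M = 0.6237 / 0.12474 = 5 kg.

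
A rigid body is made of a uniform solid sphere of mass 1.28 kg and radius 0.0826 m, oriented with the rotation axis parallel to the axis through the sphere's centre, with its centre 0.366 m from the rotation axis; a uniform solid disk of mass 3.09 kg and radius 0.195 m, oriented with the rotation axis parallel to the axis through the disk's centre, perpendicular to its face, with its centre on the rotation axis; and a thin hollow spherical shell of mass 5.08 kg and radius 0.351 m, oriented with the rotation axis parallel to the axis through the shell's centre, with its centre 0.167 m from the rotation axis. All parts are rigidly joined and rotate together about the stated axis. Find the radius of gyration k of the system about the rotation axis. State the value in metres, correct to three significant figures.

Solid sphere: I_cm = (2/5)MR² = (2/5)(1.28)(0.0826)² = 0.0034933 kg m^2; centre at d = 0.366 m, so the parallel axis theorem gives I = 0.0034933 + (1.28)(0.366)² = 0.17496 kg m^2.
Solid disk: I_cm = (1/2)MR² = (1/2)(3.09)(0.195)² = 0.058749 kg m^2; axis through the centre, so I = 0.058749 kg m^2.
Spherical shell: I_cm = (2/3)MR² = (2/3)(5.08)(0.351)² = 0.41724 kg m^2; centre at d = 0.167 m, so the parallel axis theorem gives I = 0.41724 + (5.08)(0.167)² = 0.55892 kg m^2.
Total I = 0.79262 kg m^2; total mass M = 9.45 kg.
k = √(I/M) = √(0.79262/9.45) = 0.28961 m.

0.290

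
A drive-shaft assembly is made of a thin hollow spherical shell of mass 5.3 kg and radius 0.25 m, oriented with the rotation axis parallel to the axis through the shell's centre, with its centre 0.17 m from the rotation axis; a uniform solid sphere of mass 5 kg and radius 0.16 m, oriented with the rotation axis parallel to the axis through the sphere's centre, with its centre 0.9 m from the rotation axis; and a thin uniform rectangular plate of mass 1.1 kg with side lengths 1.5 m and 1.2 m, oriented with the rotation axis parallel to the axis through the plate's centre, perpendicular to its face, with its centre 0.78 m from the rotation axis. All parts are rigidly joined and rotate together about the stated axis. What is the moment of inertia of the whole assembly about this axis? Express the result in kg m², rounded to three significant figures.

Spherical shell: I_cm = (2/3)MR² = (2/3)(5.3)(0.25)² = 0.22083 kg m²; centre at d = 0.17 m, so I = I_cm + Md² gives I = 0.22083 + (5.3)(0.17)² = 0.374 kg m².
Solid sphere: I_cm = (2/5)MR² = (2/5)(5)(0.16)² = 0.0512 kg m²; centre at d = 0.9 m, so I = I_cm + Md² gives I = 0.0512 + (5)(0.9)² = 4.1012 kg m².
Rectangular plate: I_cm = (1/12)M(a²+b²) = (1/12)(1.1)[(1.5)² + (1.2)²] = 0.33825 kg m²; centre at d = 0.78 m, so I = I_cm + Md² gives I = 0.33825 + (1.1)(0.78)² = 1.0075 kg m².
Total I = 0.374 + 4.1012 + 1.0075 = 5.4827 kg m².

5.48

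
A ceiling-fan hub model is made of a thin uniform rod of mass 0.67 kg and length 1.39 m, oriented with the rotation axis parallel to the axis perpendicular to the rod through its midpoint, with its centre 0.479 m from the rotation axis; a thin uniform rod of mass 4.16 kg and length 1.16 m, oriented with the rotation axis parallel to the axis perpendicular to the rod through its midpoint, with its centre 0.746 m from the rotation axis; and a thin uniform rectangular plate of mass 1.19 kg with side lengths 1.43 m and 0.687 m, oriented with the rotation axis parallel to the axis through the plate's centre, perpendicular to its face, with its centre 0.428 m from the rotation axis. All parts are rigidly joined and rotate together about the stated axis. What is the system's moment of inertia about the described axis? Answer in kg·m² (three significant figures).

Thin rod: I_cm = (1/12)ML² = (1/12)(0.67)(1.39)² = 0.10788 kg·m²; centre at d = 0.479 m, so I = I_cm + Md² gives I = 0.10788 + (0.67)(0.479)² = 0.2616 kg·m².
Thin rod: I_cm = (1/12)ML² = (1/12)(4.16)(1.16)² = 0.46647 kg·m²; centre at d = 0.746 m, so I = I_cm + Md² gives I = 0.46647 + (4.16)(0.746)² = 2.7816 kg·m².
Rectangular plate: I_cm = (1/12)M(a²+b²) = (1/12)(1.19)[(1.43)² + (0.687)²] = 0.24959 kg·m²; centre at d = 0.428 m, so I = I_cm + Md² gives I = 0.24959 + (1.19)(0.428)² = 0.46758 kg·m².
Total I = 0.2616 + 2.7816 + 0.46758 = 3.5108 kg·m².

3.51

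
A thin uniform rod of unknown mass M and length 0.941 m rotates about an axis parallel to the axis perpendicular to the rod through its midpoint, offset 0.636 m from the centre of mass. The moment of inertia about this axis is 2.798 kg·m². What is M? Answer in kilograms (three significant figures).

5.85

I = I_cm + Md² = (1/12)ML² + Md² = M·[0.0833333·(0.941)² + (0.636)²] = M·0.47829.
So M = 2.798 / 0.47829 = 5.8501 kg.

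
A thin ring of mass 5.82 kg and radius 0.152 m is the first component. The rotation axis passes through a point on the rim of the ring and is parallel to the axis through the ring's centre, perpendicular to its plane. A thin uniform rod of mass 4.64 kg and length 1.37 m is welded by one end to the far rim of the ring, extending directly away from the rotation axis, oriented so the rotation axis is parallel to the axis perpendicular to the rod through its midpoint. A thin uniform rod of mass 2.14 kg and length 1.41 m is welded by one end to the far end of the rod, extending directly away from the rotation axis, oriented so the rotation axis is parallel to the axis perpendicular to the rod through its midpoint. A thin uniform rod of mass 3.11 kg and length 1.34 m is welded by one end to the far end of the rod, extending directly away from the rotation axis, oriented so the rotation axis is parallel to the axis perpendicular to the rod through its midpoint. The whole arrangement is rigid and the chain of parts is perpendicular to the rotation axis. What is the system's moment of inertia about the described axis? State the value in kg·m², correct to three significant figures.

Thin ring: I_cm = MR² = (5.82)(0.152)² = 0.13447 kg·m²; centre at d = 0.152 m, so the parallel axis theorem gives I = 0.13447 + (5.82)(0.152)² = 0.26893 kg·m².
Thin rod: I_cm = (1/12)ML² = (1/12)(4.64)(1.37)² = 0.72573 kg·m²; centre at d = 0.152 + 0.152 + 0.685 = 0.989 m, so the parallel axis theorem gives I = 0.72573 + (4.64)(0.989)² = 5.2642 kg·m².
Thin rod: I_cm = (1/12)ML² = (1/12)(2.14)(1.41)² = 0.35454 kg·m²; centre at d = 0.152 + 0.152 + 0.685 + 0.685 + 0.705 = 2.379 m, so the parallel axis theorem gives I = 0.35454 + (2.14)(2.379)² = 12.466 kg·m².
Thin rod: I_cm = (1/12)ML² = (1/12)(3.11)(1.34)² = 0.46536 kg·m²; centre at d = 0.152 + 0.152 + 0.685 + 0.685 + 0.705 + 0.705 + 0.67 = 3.754 m, so the parallel axis theorem gives I = 0.46536 + (3.11)(3.754)² = 44.293 kg·m².
Total I = 0.26893 + 5.2642 + 12.466 + 44.293 = 62.292 kg·m².

62.3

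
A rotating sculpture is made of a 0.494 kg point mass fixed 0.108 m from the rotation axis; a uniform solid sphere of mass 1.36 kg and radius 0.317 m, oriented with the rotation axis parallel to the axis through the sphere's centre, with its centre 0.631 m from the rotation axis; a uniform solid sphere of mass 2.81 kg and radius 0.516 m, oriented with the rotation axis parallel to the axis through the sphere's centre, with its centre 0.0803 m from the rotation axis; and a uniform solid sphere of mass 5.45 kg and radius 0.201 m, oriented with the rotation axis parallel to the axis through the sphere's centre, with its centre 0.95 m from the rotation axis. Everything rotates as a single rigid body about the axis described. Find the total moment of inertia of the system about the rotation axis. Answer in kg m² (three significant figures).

5.93

Point mass: I_cm = 0; centre at d = 0.108 m, so the parallel axis theorem gives I = 0 + (0.494)(0.108)² = 0.005762 kg m².
Solid sphere: I_cm = (2/5)MR² = (2/5)(1.36)(0.317)² = 0.054666 kg m²; centre at d = 0.631 m, so the parallel axis theorem gives I = 0.054666 + (1.36)(0.631)² = 0.59616 kg m².
Solid sphere: I_cm = (2/5)MR² = (2/5)(2.81)(0.516)² = 0.29927 kg m²; centre at d = 0.0803 m, so the parallel axis theorem gives I = 0.29927 + (2.81)(0.0803)² = 0.31739 kg m².
Solid sphere: I_cm = (2/5)MR² = (2/5)(5.45)(0.201)² = 0.088074 kg m²; centre at d = 0.95 m, so the parallel axis theorem gives I = 0.088074 + (5.45)(0.95)² = 5.0067 kg m².
Total I = 0.005762 + 0.59616 + 0.31739 + 5.0067 = 5.926 kg m².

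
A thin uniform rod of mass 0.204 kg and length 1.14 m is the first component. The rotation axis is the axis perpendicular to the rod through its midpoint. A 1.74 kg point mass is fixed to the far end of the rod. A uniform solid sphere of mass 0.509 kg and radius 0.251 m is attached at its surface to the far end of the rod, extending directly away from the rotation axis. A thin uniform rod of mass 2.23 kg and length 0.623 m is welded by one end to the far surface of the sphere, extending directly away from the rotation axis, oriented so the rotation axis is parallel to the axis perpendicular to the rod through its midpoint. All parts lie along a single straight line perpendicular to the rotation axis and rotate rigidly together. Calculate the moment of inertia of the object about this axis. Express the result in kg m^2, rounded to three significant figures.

Thin rod: I_cm = (1/12)ML² = (1/12)(0.204)(1.14)² = 0.022093 kg m^2; axis through the centre, so I = 0.022093 kg m^2.
Point mass: I_cm = 0; centre at d = 0.57 m, so I = I_cm + Md² gives I = 0 + (1.74)(0.57)² = 0.56533 kg m^2.
Solid sphere: I_cm = (2/5)MR² = (2/5)(0.509)(0.251)² = 0.012827 kg m^2; centre at d = 0.57 + 0.251 = 0.821 m, so I = I_cm + Md² gives I = 0.012827 + (0.509)(0.821)² = 0.35591 kg m^2.
Thin rod: I_cm = (1/12)ML² = (1/12)(2.23)(0.623)² = 0.072127 kg m^2; centre at d = 0.57 + 0.251 + 0.251 + 0.3115 = 1.3835 m, so I = I_cm + Md² gives I = 0.072127 + (2.23)(1.3835)² = 4.3405 kg m^2.
Total I = 0.022093 + 0.56533 + 0.35591 + 4.3405 = 5.2838 kg m^2.

5.28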